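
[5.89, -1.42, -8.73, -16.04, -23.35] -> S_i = 5.89 + -7.31*i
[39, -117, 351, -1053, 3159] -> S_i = 39*-3^i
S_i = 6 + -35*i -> [6, -29, -64, -99, -134]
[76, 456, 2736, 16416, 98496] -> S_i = 76*6^i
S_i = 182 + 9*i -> [182, 191, 200, 209, 218]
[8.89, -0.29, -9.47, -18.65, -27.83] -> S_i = 8.89 + -9.18*i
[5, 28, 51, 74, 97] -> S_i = 5 + 23*i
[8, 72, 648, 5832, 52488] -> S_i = 8*9^i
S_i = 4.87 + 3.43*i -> [4.87, 8.3, 11.73, 15.16, 18.59]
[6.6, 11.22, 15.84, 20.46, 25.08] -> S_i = 6.60 + 4.62*i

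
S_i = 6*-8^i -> [6, -48, 384, -3072, 24576]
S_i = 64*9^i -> [64, 576, 5184, 46656, 419904]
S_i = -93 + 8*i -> [-93, -85, -77, -69, -61]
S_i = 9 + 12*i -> [9, 21, 33, 45, 57]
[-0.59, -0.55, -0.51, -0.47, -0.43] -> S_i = -0.59 + 0.04*i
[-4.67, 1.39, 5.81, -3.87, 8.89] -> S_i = Random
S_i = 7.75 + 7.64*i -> [7.75, 15.39, 23.03, 30.67, 38.31]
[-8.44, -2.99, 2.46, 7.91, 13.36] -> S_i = -8.44 + 5.45*i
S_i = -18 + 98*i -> [-18, 80, 178, 276, 374]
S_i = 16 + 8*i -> [16, 24, 32, 40, 48]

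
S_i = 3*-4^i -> [3, -12, 48, -192, 768]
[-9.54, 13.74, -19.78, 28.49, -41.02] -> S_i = -9.54*(-1.44)^i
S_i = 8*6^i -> [8, 48, 288, 1728, 10368]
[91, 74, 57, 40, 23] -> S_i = 91 + -17*i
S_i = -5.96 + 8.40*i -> [-5.96, 2.44, 10.84, 19.24, 27.64]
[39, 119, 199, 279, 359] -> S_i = 39 + 80*i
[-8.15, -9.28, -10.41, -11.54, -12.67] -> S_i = -8.15 + -1.13*i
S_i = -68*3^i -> [-68, -204, -612, -1836, -5508]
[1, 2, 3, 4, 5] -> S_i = 1 + 1*i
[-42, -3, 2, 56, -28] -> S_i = Random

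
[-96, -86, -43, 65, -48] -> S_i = Random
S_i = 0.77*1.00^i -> [0.77, 0.77, 0.77, 0.77, 0.77]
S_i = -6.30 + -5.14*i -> [-6.3, -11.44, -16.58, -21.72, -26.86]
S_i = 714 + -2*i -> [714, 712, 710, 708, 706]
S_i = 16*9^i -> [16, 144, 1296, 11664, 104976]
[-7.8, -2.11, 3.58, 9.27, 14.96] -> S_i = -7.80 + 5.69*i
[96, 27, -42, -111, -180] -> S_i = 96 + -69*i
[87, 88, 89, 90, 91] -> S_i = 87 + 1*i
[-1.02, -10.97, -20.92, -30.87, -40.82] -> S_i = -1.02 + -9.95*i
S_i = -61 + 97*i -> [-61, 36, 133, 230, 327]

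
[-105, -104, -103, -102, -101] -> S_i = -105 + 1*i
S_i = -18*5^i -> [-18, -90, -450, -2250, -11250]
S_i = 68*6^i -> [68, 408, 2448, 14688, 88128]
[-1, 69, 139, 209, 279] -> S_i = -1 + 70*i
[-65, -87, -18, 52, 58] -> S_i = Random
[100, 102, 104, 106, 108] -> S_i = 100 + 2*i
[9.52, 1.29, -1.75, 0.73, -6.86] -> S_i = Random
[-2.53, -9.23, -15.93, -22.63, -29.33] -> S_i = -2.53 + -6.70*i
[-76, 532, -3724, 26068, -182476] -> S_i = -76*-7^i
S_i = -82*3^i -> [-82, -246, -738, -2214, -6642]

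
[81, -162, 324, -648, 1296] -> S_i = 81*-2^i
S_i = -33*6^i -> [-33, -198, -1188, -7128, -42768]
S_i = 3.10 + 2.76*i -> [3.1, 5.86, 8.62, 11.38, 14.14]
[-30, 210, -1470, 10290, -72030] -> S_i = -30*-7^i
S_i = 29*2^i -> [29, 58, 116, 232, 464]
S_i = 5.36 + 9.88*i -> [5.36, 15.24, 25.12, 35.0, 44.88]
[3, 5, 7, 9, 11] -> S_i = 3 + 2*i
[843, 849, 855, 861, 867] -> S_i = 843 + 6*i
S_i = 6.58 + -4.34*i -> [6.58, 2.24, -2.1, -6.44, -10.78]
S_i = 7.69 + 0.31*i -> [7.69, 8.0, 8.31, 8.62, 8.93]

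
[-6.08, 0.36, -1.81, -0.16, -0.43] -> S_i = Random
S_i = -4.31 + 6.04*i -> [-4.31, 1.73, 7.77, 13.81, 19.85]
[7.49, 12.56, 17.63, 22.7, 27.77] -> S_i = 7.49 + 5.07*i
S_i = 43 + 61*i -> [43, 104, 165, 226, 287]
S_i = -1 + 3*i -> [-1, 2, 5, 8, 11]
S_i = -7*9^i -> [-7, -63, -567, -5103, -45927]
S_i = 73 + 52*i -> [73, 125, 177, 229, 281]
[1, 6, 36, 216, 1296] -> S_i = 1*6^i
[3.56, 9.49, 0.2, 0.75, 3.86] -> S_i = Random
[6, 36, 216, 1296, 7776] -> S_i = 6*6^i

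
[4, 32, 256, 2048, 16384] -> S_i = 4*8^i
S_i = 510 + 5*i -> [510, 515, 520, 525, 530]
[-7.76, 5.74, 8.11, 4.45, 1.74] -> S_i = Random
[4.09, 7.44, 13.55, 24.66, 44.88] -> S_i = 4.09*1.82^i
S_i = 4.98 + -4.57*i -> [4.98, 0.41, -4.16, -8.73, -13.3]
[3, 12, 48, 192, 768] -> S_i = 3*4^i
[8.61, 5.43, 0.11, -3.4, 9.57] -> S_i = Random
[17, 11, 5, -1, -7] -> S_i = 17 + -6*i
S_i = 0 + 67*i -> [0, 67, 134, 201, 268]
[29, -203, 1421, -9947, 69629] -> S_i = 29*-7^i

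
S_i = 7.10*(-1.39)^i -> [7.1, -9.87, 13.72, -19.07, 26.5]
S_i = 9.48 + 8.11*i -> [9.48, 17.59, 25.7, 33.81, 41.92]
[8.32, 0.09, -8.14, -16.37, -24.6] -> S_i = 8.32 + -8.23*i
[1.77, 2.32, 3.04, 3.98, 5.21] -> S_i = 1.77*1.31^i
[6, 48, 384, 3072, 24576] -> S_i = 6*8^i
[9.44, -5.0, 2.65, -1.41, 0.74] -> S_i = 9.44*(-0.53)^i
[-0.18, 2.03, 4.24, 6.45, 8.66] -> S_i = -0.18 + 2.21*i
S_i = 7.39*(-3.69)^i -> [7.39, -27.27, 100.62, -371.3, 1370.09]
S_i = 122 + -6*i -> [122, 116, 110, 104, 98]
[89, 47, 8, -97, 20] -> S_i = Random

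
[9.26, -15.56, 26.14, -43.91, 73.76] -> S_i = 9.26*(-1.68)^i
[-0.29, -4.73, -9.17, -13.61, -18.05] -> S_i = -0.29 + -4.44*i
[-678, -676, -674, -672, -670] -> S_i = -678 + 2*i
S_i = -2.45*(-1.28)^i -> [-2.45, 3.14, -4.01, 5.14, -6.58]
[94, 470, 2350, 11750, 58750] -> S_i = 94*5^i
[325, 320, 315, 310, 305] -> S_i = 325 + -5*i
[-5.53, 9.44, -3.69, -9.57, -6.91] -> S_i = Random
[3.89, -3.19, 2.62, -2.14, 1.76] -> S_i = 3.89*(-0.82)^i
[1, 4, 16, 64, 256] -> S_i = 1*4^i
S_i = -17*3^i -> [-17, -51, -153, -459, -1377]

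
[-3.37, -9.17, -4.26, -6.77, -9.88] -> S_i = Random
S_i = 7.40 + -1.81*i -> [7.4, 5.59, 3.78, 1.97, 0.16]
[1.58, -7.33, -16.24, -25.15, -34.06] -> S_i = 1.58 + -8.91*i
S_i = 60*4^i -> [60, 240, 960, 3840, 15360]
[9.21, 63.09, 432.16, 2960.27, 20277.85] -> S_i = 9.21*6.85^i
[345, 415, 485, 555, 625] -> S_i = 345 + 70*i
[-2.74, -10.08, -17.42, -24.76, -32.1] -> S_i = -2.74 + -7.34*i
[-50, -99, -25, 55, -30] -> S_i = Random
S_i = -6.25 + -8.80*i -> [-6.25, -15.05, -23.85, -32.65, -41.45]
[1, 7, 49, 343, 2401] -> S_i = 1*7^i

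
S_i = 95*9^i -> [95, 855, 7695, 69255, 623295]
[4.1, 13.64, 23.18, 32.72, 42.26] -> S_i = 4.10 + 9.54*i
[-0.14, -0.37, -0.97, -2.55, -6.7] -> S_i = -0.14*2.63^i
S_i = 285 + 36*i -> [285, 321, 357, 393, 429]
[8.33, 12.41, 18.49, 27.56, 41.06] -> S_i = 8.33*1.49^i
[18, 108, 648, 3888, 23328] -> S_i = 18*6^i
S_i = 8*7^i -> [8, 56, 392, 2744, 19208]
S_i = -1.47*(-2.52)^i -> [-1.47, 3.7, -9.34, 23.52, -59.28]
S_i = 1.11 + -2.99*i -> [1.11, -1.88, -4.87, -7.86, -10.85]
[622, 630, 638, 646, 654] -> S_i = 622 + 8*i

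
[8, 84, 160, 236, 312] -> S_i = 8 + 76*i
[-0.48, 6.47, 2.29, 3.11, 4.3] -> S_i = Random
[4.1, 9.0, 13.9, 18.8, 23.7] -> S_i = 4.10 + 4.90*i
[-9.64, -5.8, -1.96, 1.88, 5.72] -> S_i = -9.64 + 3.84*i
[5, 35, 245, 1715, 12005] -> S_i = 5*7^i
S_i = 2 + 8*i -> [2, 10, 18, 26, 34]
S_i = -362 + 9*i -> [-362, -353, -344, -335, -326]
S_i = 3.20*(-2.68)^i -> [3.2, -8.58, 22.98, -61.6, 165.08]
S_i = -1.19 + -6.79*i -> [-1.19, -7.98, -14.77, -21.56, -28.35]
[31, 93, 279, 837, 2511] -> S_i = 31*3^i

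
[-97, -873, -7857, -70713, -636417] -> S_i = -97*9^i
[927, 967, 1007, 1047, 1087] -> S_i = 927 + 40*i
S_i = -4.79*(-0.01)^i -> [-4.79, 0.05, -0.0, 0.0, -0.0]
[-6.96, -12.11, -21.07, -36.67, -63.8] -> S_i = -6.96*1.74^i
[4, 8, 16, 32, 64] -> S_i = 4*2^i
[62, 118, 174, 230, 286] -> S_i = 62 + 56*i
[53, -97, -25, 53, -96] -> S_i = Random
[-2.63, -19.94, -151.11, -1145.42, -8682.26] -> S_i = -2.63*7.58^i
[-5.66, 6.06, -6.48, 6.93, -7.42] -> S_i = -5.66*(-1.07)^i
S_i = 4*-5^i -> [4, -20, 100, -500, 2500]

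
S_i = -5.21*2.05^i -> [-5.21, -10.68, -21.9, -44.88, -92.01]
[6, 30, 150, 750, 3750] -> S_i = 6*5^i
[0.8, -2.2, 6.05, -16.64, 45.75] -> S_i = 0.80*(-2.75)^i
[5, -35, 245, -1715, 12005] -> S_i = 5*-7^i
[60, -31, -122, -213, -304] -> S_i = 60 + -91*i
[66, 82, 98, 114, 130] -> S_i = 66 + 16*i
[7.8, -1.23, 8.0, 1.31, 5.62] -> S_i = Random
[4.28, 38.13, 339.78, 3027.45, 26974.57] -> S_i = 4.28*8.91^i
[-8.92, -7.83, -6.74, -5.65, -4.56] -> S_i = -8.92 + 1.09*i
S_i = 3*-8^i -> [3, -24, 192, -1536, 12288]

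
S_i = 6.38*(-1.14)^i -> [6.38, -7.27, 8.29, -9.45, 10.78]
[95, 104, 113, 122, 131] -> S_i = 95 + 9*i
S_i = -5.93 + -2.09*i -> [-5.93, -8.02, -10.11, -12.2, -14.29]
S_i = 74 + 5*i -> [74, 79, 84, 89, 94]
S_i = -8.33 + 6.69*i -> [-8.33, -1.64, 5.05, 11.74, 18.43]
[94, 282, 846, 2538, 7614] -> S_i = 94*3^i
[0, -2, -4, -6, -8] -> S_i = 0 + -2*i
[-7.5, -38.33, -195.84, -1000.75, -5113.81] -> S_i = -7.50*5.11^i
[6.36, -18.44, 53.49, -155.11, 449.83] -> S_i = 6.36*(-2.90)^i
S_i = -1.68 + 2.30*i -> [-1.68, 0.62, 2.92, 5.22, 7.52]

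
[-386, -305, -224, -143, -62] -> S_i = -386 + 81*i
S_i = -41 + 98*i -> [-41, 57, 155, 253, 351]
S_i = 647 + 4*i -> [647, 651, 655, 659, 663]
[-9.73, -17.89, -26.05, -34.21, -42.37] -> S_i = -9.73 + -8.16*i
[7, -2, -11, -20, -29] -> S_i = 7 + -9*i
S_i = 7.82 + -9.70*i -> [7.82, -1.88, -11.58, -21.28, -30.98]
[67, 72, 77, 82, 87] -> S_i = 67 + 5*i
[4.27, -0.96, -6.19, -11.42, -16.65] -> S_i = 4.27 + -5.23*i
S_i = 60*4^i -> [60, 240, 960, 3840, 15360]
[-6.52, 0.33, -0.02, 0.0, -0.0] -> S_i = -6.52*(-0.05)^i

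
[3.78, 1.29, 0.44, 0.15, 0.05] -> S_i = 3.78*0.34^i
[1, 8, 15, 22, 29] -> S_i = 1 + 7*i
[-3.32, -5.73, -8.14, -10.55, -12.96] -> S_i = -3.32 + -2.41*i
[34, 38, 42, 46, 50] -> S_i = 34 + 4*i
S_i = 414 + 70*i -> [414, 484, 554, 624, 694]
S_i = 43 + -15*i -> [43, 28, 13, -2, -17]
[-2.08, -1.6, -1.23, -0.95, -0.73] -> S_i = -2.08*0.77^i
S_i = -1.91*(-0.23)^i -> [-1.91, 0.44, -0.1, 0.02, -0.01]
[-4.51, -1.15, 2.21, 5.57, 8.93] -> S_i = -4.51 + 3.36*i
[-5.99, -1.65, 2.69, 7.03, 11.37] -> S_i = -5.99 + 4.34*i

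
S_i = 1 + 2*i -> [1, 3, 5, 7, 9]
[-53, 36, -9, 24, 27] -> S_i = Random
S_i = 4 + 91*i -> [4, 95, 186, 277, 368]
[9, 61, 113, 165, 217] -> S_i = 9 + 52*i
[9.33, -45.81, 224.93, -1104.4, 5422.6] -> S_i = 9.33*(-4.91)^i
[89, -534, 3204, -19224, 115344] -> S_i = 89*-6^i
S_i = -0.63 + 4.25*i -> [-0.63, 3.62, 7.87, 12.12, 16.37]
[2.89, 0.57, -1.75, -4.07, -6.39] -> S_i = 2.89 + -2.32*i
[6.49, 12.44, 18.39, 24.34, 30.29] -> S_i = 6.49 + 5.95*i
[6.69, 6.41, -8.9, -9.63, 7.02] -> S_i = Random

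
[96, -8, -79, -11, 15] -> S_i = Random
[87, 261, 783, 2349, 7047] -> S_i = 87*3^i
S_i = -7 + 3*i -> [-7, -4, -1, 2, 5]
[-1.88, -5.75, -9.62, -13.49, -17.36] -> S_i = -1.88 + -3.87*i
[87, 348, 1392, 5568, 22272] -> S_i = 87*4^i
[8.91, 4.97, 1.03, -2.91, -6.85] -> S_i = 8.91 + -3.94*i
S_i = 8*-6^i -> [8, -48, 288, -1728, 10368]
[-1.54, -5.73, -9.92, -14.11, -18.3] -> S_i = -1.54 + -4.19*i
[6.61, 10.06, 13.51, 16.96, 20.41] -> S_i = 6.61 + 3.45*i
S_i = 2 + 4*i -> [2, 6, 10, 14, 18]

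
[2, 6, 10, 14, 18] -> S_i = 2 + 4*i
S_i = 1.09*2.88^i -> [1.09, 3.14, 9.04, 26.04, 74.99]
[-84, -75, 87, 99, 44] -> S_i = Random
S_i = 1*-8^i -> [1, -8, 64, -512, 4096]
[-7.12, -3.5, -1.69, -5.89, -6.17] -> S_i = Random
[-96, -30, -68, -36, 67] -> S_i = Random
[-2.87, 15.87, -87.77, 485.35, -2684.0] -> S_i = -2.87*(-5.53)^i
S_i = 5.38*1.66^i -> [5.38, 8.93, 14.83, 24.61, 40.85]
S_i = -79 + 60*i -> [-79, -19, 41, 101, 161]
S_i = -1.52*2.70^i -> [-1.52, -4.1, -11.08, -29.92, -80.78]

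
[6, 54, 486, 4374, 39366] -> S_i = 6*9^i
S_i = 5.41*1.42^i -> [5.41, 7.68, 10.91, 15.49, 22.0]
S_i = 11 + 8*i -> [11, 19, 27, 35, 43]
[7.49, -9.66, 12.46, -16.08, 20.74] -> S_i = 7.49*(-1.29)^i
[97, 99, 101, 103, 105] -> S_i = 97 + 2*i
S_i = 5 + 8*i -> [5, 13, 21, 29, 37]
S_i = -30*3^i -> [-30, -90, -270, -810, -2430]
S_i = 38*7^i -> [38, 266, 1862, 13034, 91238]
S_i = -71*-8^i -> [-71, 568, -4544, 36352, -290816]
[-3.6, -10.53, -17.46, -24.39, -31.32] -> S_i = -3.60 + -6.93*i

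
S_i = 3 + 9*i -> [3, 12, 21, 30, 39]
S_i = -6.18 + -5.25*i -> [-6.18, -11.43, -16.68, -21.93, -27.18]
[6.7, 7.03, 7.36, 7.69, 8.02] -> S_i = 6.70 + 0.33*i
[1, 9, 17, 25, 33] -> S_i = 1 + 8*i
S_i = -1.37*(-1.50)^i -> [-1.37, 2.06, -3.08, 4.62, -6.94]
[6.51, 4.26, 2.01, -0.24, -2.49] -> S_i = 6.51 + -2.25*i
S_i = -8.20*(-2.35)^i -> [-8.2, 19.27, -45.28, 106.42, -250.08]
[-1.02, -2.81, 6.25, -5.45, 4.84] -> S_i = Random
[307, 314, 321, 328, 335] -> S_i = 307 + 7*i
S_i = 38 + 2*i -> [38, 40, 42, 44, 46]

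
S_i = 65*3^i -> [65, 195, 585, 1755, 5265]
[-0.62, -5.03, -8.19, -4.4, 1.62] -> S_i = Random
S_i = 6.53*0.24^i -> [6.53, 1.57, 0.38, 0.09, 0.02]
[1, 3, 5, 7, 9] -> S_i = 1 + 2*i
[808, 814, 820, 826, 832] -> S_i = 808 + 6*i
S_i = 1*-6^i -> [1, -6, 36, -216, 1296]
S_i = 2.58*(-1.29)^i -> [2.58, -3.33, 4.29, -5.54, 7.14]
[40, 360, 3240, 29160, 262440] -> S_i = 40*9^i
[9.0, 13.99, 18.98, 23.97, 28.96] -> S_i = 9.00 + 4.99*i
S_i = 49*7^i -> [49, 343, 2401, 16807, 117649]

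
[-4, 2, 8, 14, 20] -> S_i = -4 + 6*i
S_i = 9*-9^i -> [9, -81, 729, -6561, 59049]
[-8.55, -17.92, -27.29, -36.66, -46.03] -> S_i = -8.55 + -9.37*i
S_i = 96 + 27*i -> [96, 123, 150, 177, 204]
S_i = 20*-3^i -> [20, -60, 180, -540, 1620]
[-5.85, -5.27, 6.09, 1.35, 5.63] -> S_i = Random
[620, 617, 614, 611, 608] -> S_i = 620 + -3*i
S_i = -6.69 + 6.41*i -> [-6.69, -0.28, 6.13, 12.54, 18.95]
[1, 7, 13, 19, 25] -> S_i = 1 + 6*i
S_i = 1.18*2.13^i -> [1.18, 2.51, 5.35, 11.4, 24.29]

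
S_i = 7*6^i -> [7, 42, 252, 1512, 9072]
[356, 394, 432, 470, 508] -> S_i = 356 + 38*i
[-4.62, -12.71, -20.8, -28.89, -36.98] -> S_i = -4.62 + -8.09*i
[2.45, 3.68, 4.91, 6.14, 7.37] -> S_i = 2.45 + 1.23*i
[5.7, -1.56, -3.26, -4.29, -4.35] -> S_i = Random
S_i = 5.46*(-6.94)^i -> [5.46, -37.89, 262.97, -1825.03, 12665.74]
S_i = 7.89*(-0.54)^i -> [7.89, -4.26, 2.3, -1.24, 0.67]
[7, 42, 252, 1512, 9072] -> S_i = 7*6^i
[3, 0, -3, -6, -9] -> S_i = 3 + -3*i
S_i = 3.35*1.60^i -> [3.35, 5.36, 8.58, 13.72, 21.95]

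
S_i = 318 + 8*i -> [318, 326, 334, 342, 350]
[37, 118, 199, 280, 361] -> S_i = 37 + 81*i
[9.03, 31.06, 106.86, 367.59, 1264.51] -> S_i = 9.03*3.44^i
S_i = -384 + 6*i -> [-384, -378, -372, -366, -360]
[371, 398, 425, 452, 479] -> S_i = 371 + 27*i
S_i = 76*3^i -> [76, 228, 684, 2052, 6156]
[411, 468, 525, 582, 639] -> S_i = 411 + 57*i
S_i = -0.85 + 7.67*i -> [-0.85, 6.82, 14.49, 22.16, 29.83]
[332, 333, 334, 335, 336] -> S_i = 332 + 1*i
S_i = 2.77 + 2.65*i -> [2.77, 5.42, 8.07, 10.72, 13.37]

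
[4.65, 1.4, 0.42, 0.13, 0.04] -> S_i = 4.65*0.30^i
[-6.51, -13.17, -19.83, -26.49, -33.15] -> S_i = -6.51 + -6.66*i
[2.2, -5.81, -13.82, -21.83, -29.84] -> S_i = 2.20 + -8.01*i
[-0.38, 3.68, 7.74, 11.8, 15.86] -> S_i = -0.38 + 4.06*i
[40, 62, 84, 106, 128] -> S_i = 40 + 22*i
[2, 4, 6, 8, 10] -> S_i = 2 + 2*i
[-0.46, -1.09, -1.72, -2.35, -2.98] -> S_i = -0.46 + -0.63*i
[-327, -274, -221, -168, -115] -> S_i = -327 + 53*i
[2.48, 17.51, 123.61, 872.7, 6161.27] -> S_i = 2.48*7.06^i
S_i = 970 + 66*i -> [970, 1036, 1102, 1168, 1234]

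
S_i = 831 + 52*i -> [831, 883, 935, 987, 1039]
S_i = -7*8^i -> [-7, -56, -448, -3584, -28672]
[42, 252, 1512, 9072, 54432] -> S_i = 42*6^i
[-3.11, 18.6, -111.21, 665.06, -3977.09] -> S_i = -3.11*(-5.98)^i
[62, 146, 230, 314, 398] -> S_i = 62 + 84*i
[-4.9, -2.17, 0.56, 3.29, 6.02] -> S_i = -4.90 + 2.73*i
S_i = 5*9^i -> [5, 45, 405, 3645, 32805]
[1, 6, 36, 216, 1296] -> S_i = 1*6^i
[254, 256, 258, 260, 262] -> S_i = 254 + 2*i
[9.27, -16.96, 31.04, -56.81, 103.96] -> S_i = 9.27*(-1.83)^i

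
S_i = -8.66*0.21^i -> [-8.66, -1.82, -0.38, -0.08, -0.02]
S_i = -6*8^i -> [-6, -48, -384, -3072, -24576]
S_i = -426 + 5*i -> [-426, -421, -416, -411, -406]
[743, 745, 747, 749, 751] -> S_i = 743 + 2*i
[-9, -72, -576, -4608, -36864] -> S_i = -9*8^i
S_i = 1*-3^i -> [1, -3, 9, -27, 81]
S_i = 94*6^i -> [94, 564, 3384, 20304, 121824]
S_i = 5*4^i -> [5, 20, 80, 320, 1280]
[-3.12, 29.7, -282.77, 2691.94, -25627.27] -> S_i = -3.12*(-9.52)^i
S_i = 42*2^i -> [42, 84, 168, 336, 672]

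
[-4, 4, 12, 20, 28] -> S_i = -4 + 8*i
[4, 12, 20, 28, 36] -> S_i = 4 + 8*i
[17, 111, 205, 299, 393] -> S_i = 17 + 94*i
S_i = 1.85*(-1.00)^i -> [1.85, -1.85, 1.85, -1.85, 1.85]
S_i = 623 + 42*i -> [623, 665, 707, 749, 791]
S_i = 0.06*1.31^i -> [0.06, 0.08, 0.1, 0.13, 0.18]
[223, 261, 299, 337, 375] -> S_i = 223 + 38*i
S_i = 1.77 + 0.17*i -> [1.77, 1.94, 2.11, 2.28, 2.45]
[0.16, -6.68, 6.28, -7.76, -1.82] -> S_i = Random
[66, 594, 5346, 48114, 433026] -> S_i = 66*9^i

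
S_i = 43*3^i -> [43, 129, 387, 1161, 3483]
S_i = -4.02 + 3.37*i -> [-4.02, -0.65, 2.72, 6.09, 9.46]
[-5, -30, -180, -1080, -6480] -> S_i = -5*6^i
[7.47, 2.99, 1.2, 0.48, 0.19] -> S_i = 7.47*0.40^i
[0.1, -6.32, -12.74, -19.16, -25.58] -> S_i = 0.10 + -6.42*i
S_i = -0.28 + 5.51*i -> [-0.28, 5.23, 10.74, 16.25, 21.76]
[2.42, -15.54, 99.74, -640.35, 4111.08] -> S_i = 2.42*(-6.42)^i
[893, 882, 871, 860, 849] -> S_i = 893 + -11*i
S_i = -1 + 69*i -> [-1, 68, 137, 206, 275]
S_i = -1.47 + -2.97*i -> [-1.47, -4.44, -7.41, -10.38, -13.35]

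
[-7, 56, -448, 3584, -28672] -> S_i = -7*-8^i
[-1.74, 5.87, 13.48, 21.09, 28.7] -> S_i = -1.74 + 7.61*i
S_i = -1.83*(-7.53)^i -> [-1.83, 13.78, -103.76, 781.33, -5883.44]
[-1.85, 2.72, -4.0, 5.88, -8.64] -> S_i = -1.85*(-1.47)^i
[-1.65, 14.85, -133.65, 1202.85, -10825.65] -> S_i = -1.65*(-9.00)^i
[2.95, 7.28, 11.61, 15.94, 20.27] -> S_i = 2.95 + 4.33*i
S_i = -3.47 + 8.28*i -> [-3.47, 4.81, 13.09, 21.37, 29.65]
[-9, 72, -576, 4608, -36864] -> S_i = -9*-8^i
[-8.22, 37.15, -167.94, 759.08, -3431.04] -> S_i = -8.22*(-4.52)^i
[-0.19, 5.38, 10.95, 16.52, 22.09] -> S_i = -0.19 + 5.57*i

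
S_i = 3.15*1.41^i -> [3.15, 4.44, 6.26, 8.83, 12.45]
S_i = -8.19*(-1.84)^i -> [-8.19, 15.07, -27.73, 51.02, -93.88]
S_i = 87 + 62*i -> [87, 149, 211, 273, 335]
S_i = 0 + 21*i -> [0, 21, 42, 63, 84]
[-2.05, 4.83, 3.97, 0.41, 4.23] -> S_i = Random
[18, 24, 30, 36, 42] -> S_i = 18 + 6*i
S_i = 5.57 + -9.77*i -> [5.57, -4.2, -13.97, -23.74, -33.51]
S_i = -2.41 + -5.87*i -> [-2.41, -8.28, -14.15, -20.02, -25.89]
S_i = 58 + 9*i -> [58, 67, 76, 85, 94]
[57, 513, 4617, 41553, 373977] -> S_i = 57*9^i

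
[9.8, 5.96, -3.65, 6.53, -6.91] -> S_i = Random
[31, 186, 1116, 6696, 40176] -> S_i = 31*6^i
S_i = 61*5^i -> [61, 305, 1525, 7625, 38125]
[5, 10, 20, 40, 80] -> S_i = 5*2^i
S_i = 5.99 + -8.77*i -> [5.99, -2.78, -11.55, -20.32, -29.09]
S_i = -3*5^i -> [-3, -15, -75, -375, -1875]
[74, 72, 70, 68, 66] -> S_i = 74 + -2*i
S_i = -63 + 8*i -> [-63, -55, -47, -39, -31]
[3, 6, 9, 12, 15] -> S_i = 3 + 3*i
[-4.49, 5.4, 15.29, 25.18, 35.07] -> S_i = -4.49 + 9.89*i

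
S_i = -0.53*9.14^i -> [-0.53, -4.84, -44.28, -404.68, -3698.8]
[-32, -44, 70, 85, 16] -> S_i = Random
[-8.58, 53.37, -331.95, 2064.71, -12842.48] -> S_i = -8.58*(-6.22)^i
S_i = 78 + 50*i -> [78, 128, 178, 228, 278]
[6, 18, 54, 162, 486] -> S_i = 6*3^i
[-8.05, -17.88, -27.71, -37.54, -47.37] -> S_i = -8.05 + -9.83*i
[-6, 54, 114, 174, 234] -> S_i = -6 + 60*i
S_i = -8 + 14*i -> [-8, 6, 20, 34, 48]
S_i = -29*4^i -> [-29, -116, -464, -1856, -7424]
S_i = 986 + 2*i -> [986, 988, 990, 992, 994]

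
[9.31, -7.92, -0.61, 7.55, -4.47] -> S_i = Random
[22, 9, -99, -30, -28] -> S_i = Random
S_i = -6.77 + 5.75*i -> [-6.77, -1.02, 4.73, 10.48, 16.23]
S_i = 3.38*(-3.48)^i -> [3.38, -11.76, 40.93, -142.45, 495.72]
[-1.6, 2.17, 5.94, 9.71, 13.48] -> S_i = -1.60 + 3.77*i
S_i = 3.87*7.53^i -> [3.87, 29.14, 219.43, 1652.33, 12442.02]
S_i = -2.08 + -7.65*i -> [-2.08, -9.73, -17.38, -25.03, -32.68]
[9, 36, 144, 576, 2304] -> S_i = 9*4^i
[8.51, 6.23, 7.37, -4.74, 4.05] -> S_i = Random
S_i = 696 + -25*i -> [696, 671, 646, 621, 596]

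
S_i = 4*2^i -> [4, 8, 16, 32, 64]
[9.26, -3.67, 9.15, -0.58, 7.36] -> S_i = Random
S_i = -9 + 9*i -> [-9, 0, 9, 18, 27]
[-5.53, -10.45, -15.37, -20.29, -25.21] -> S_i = -5.53 + -4.92*i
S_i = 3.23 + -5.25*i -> [3.23, -2.02, -7.27, -12.52, -17.77]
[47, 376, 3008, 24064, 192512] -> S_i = 47*8^i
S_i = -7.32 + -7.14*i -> [-7.32, -14.46, -21.6, -28.74, -35.88]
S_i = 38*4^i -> [38, 152, 608, 2432, 9728]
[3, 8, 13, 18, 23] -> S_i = 3 + 5*i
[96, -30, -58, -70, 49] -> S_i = Random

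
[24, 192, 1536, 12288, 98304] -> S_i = 24*8^i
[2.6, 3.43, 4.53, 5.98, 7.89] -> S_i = 2.60*1.32^i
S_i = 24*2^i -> [24, 48, 96, 192, 384]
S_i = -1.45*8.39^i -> [-1.45, -12.17, -102.07, -856.36, -7184.82]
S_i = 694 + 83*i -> [694, 777, 860, 943, 1026]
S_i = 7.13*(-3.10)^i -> [7.13, -22.1, 68.52, -212.41, 658.47]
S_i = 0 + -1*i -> [0, -1, -2, -3, -4]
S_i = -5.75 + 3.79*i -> [-5.75, -1.96, 1.83, 5.62, 9.41]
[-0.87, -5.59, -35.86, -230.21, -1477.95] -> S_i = -0.87*6.42^i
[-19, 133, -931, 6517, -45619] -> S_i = -19*-7^i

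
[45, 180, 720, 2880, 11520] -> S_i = 45*4^i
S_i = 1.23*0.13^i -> [1.23, 0.16, 0.02, 0.0, 0.0]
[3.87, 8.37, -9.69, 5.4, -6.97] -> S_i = Random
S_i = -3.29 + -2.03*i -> [-3.29, -5.32, -7.35, -9.38, -11.41]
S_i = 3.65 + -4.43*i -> [3.65, -0.78, -5.21, -9.64, -14.07]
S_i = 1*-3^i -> [1, -3, 9, -27, 81]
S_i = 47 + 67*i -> [47, 114, 181, 248, 315]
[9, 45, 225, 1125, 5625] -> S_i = 9*5^i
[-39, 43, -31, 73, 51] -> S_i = Random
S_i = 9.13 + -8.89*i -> [9.13, 0.24, -8.65, -17.54, -26.43]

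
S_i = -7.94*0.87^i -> [-7.94, -6.91, -6.01, -5.23, -4.55]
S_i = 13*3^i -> [13, 39, 117, 351, 1053]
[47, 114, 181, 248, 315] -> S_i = 47 + 67*i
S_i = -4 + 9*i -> [-4, 5, 14, 23, 32]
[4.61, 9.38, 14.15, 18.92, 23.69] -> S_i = 4.61 + 4.77*i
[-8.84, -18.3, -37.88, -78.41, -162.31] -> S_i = -8.84*2.07^i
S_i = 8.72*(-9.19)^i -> [8.72, -80.14, 736.46, -6768.04, 62198.3]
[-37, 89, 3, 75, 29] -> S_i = Random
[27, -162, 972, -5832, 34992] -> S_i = 27*-6^i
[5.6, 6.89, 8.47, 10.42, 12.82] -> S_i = 5.60*1.23^i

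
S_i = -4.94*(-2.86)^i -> [-4.94, 14.13, -40.41, 115.56, -330.51]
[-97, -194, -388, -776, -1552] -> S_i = -97*2^i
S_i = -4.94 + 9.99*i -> [-4.94, 5.05, 15.04, 25.03, 35.02]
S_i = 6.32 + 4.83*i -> [6.32, 11.15, 15.98, 20.81, 25.64]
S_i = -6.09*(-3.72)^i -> [-6.09, 22.65, -84.28, 313.51, -1166.24]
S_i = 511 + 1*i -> [511, 512, 513, 514, 515]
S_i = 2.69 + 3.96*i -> [2.69, 6.65, 10.61, 14.57, 18.53]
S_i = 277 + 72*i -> [277, 349, 421, 493, 565]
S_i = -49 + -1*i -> [-49, -50, -51, -52, -53]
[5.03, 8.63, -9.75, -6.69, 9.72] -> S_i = Random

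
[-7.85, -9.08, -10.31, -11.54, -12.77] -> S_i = -7.85 + -1.23*i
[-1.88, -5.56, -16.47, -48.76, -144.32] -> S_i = -1.88*2.96^i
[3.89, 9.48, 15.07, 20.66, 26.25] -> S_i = 3.89 + 5.59*i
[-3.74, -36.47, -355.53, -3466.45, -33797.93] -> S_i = -3.74*9.75^i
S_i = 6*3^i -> [6, 18, 54, 162, 486]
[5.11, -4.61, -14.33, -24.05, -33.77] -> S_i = 5.11 + -9.72*i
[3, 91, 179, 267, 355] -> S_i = 3 + 88*i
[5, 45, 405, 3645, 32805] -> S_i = 5*9^i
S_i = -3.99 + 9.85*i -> [-3.99, 5.86, 15.71, 25.56, 35.41]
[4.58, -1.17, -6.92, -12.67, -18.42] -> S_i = 4.58 + -5.75*i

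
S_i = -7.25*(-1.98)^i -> [-7.25, 14.36, -28.42, 56.28, -111.43]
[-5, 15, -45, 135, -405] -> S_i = -5*-3^i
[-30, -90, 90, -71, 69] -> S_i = Random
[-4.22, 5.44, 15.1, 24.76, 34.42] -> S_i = -4.22 + 9.66*i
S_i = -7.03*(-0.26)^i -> [-7.03, 1.83, -0.48, 0.12, -0.03]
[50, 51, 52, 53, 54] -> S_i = 50 + 1*i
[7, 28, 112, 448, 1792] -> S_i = 7*4^i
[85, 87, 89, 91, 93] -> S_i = 85 + 2*i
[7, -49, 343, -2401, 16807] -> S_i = 7*-7^i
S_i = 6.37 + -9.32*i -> [6.37, -2.95, -12.27, -21.59, -30.91]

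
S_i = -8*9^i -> [-8, -72, -648, -5832, -52488]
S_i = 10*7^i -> [10, 70, 490, 3430, 24010]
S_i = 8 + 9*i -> [8, 17, 26, 35, 44]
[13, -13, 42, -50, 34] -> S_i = Random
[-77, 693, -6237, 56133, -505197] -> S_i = -77*-9^i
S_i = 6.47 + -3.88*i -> [6.47, 2.59, -1.29, -5.17, -9.05]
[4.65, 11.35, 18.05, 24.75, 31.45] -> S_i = 4.65 + 6.70*i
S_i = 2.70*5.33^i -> [2.7, 14.39, 76.7, 408.83, 2179.08]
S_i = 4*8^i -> [4, 32, 256, 2048, 16384]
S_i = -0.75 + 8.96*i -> [-0.75, 8.21, 17.17, 26.13, 35.09]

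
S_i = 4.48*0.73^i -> [4.48, 3.27, 2.39, 1.74, 1.27]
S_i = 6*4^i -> [6, 24, 96, 384, 1536]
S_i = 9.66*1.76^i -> [9.66, 17.0, 29.92, 52.66, 92.69]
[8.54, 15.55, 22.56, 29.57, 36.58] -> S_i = 8.54 + 7.01*i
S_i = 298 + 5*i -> [298, 303, 308, 313, 318]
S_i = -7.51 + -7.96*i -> [-7.51, -15.47, -23.43, -31.39, -39.35]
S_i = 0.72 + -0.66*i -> [0.72, 0.06, -0.6, -1.26, -1.92]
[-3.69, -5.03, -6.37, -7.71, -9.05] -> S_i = -3.69 + -1.34*i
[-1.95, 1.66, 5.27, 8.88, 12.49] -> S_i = -1.95 + 3.61*i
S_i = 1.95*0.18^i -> [1.95, 0.35, 0.06, 0.01, 0.0]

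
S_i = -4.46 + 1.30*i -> [-4.46, -3.16, -1.86, -0.56, 0.74]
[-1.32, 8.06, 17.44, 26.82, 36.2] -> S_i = -1.32 + 9.38*i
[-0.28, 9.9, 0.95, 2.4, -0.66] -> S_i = Random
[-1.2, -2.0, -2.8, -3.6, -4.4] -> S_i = -1.20 + -0.80*i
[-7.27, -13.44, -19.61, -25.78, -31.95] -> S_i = -7.27 + -6.17*i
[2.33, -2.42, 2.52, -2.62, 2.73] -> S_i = 2.33*(-1.04)^i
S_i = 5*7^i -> [5, 35, 245, 1715, 12005]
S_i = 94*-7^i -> [94, -658, 4606, -32242, 225694]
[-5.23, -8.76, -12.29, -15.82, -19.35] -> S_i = -5.23 + -3.53*i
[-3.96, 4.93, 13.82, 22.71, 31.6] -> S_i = -3.96 + 8.89*i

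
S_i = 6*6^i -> [6, 36, 216, 1296, 7776]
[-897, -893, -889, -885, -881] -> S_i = -897 + 4*i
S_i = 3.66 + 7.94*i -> [3.66, 11.6, 19.54, 27.48, 35.42]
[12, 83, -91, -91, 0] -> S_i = Random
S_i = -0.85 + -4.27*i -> [-0.85, -5.12, -9.39, -13.66, -17.93]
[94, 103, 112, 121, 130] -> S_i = 94 + 9*i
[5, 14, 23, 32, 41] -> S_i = 5 + 9*i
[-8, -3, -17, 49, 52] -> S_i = Random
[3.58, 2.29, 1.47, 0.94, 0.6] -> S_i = 3.58*0.64^i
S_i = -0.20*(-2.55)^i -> [-0.2, 0.51, -1.3, 3.32, -8.46]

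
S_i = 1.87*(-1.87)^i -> [1.87, -3.5, 6.54, -12.23, 22.87]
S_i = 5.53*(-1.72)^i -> [5.53, -9.51, 16.36, -28.14, 48.4]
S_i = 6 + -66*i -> [6, -60, -126, -192, -258]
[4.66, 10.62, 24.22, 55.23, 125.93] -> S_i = 4.66*2.28^i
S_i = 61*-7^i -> [61, -427, 2989, -20923, 146461]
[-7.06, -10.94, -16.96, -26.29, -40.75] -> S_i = -7.06*1.55^i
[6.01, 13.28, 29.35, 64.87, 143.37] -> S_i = 6.01*2.21^i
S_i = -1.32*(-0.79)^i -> [-1.32, 1.04, -0.82, 0.65, -0.51]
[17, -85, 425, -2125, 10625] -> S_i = 17*-5^i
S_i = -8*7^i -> [-8, -56, -392, -2744, -19208]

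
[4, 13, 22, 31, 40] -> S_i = 4 + 9*i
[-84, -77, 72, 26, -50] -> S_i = Random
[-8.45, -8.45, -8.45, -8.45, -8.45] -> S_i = -8.45 + 0.00*i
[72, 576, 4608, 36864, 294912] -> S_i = 72*8^i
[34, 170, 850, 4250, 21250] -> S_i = 34*5^i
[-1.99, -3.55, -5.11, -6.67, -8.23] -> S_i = -1.99 + -1.56*i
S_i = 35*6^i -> [35, 210, 1260, 7560, 45360]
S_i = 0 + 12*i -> [0, 12, 24, 36, 48]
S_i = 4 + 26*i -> [4, 30, 56, 82, 108]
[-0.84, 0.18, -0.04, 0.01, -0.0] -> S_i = -0.84*(-0.22)^i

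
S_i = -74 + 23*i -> [-74, -51, -28, -5, 18]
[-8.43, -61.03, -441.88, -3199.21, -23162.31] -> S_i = -8.43*7.24^i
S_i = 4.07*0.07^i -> [4.07, 0.28, 0.02, 0.0, 0.0]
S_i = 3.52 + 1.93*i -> [3.52, 5.45, 7.38, 9.31, 11.24]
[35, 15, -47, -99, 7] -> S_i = Random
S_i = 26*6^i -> [26, 156, 936, 5616, 33696]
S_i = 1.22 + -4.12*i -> [1.22, -2.9, -7.02, -11.14, -15.26]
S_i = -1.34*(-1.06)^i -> [-1.34, 1.42, -1.51, 1.6, -1.69]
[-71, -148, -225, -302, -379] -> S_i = -71 + -77*i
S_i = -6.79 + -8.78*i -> [-6.79, -15.57, -24.35, -33.13, -41.91]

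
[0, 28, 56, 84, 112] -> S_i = 0 + 28*i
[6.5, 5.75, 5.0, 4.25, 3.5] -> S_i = 6.50 + -0.75*i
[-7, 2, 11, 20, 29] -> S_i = -7 + 9*i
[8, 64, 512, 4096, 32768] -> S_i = 8*8^i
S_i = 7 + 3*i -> [7, 10, 13, 16, 19]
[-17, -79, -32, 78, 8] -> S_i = Random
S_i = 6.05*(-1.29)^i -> [6.05, -7.8, 10.07, -12.99, 16.75]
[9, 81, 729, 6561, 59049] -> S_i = 9*9^i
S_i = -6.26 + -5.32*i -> [-6.26, -11.58, -16.9, -22.22, -27.54]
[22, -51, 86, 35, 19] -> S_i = Random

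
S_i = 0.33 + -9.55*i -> [0.33, -9.22, -18.77, -28.32, -37.87]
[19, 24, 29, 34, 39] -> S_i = 19 + 5*i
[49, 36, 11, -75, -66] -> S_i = Random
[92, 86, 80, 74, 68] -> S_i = 92 + -6*i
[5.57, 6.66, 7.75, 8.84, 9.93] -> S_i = 5.57 + 1.09*i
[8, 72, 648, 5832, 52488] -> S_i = 8*9^i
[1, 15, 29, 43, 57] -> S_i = 1 + 14*i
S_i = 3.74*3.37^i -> [3.74, 12.6, 42.47, 143.14, 482.38]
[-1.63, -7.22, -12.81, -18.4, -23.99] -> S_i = -1.63 + -5.59*i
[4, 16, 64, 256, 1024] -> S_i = 4*4^i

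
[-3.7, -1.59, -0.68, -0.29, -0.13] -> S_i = -3.70*0.43^i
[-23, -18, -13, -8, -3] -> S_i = -23 + 5*i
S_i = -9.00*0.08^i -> [-9.0, -0.72, -0.06, -0.0, -0.0]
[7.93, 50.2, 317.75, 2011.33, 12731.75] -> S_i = 7.93*6.33^i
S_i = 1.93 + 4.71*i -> [1.93, 6.64, 11.35, 16.06, 20.77]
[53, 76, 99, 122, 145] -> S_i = 53 + 23*i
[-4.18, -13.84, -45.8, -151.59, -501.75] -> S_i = -4.18*3.31^i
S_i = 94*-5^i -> [94, -470, 2350, -11750, 58750]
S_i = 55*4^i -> [55, 220, 880, 3520, 14080]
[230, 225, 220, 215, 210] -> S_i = 230 + -5*i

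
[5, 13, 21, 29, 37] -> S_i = 5 + 8*i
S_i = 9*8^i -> [9, 72, 576, 4608, 36864]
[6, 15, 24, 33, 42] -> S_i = 6 + 9*i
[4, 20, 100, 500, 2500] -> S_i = 4*5^i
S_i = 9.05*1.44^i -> [9.05, 13.03, 18.77, 27.02, 38.91]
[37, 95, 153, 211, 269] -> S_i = 37 + 58*i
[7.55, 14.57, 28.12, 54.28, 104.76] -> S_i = 7.55*1.93^i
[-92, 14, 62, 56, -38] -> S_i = Random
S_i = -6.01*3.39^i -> [-6.01, -20.37, -69.07, -234.14, -793.73]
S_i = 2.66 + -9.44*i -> [2.66, -6.78, -16.22, -25.66, -35.1]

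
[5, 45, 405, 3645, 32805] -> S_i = 5*9^i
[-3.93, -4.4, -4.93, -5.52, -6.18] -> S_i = -3.93*1.12^i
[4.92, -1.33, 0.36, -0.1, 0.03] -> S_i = 4.92*(-0.27)^i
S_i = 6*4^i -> [6, 24, 96, 384, 1536]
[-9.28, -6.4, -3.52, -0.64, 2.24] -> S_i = -9.28 + 2.88*i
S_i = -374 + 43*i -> [-374, -331, -288, -245, -202]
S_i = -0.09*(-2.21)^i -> [-0.09, 0.2, -0.44, 0.97, -2.15]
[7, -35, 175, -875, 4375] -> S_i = 7*-5^i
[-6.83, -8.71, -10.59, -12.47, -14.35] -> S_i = -6.83 + -1.88*i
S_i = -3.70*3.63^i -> [-3.7, -13.43, -48.75, -176.98, -642.43]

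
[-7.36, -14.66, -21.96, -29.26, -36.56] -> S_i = -7.36 + -7.30*i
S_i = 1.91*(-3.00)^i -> [1.91, -5.73, 17.19, -51.57, 154.71]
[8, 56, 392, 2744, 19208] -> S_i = 8*7^i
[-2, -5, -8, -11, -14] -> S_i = -2 + -3*i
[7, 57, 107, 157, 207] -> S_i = 7 + 50*i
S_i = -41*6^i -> [-41, -246, -1476, -8856, -53136]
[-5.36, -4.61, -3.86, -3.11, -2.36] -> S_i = -5.36 + 0.75*i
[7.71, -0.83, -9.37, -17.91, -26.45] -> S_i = 7.71 + -8.54*i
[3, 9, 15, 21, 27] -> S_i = 3 + 6*i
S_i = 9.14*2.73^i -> [9.14, 24.95, 68.12, 185.97, 507.69]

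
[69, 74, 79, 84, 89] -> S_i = 69 + 5*i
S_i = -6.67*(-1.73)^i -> [-6.67, 11.54, -19.96, 34.54, -59.75]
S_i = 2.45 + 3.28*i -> [2.45, 5.73, 9.01, 12.29, 15.57]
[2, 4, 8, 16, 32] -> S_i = 2*2^i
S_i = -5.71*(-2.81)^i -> [-5.71, 16.05, -45.09, 126.69, -356.01]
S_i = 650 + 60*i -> [650, 710, 770, 830, 890]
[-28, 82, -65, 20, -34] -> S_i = Random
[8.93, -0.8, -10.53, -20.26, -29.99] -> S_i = 8.93 + -9.73*i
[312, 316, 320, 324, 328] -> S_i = 312 + 4*i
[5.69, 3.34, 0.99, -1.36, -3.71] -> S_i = 5.69 + -2.35*i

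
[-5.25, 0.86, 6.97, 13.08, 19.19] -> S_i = -5.25 + 6.11*i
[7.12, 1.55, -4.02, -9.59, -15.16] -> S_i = 7.12 + -5.57*i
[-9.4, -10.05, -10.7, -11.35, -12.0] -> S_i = -9.40 + -0.65*i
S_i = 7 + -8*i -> [7, -1, -9, -17, -25]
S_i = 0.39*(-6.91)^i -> [0.39, -2.69, 18.62, -128.68, 889.15]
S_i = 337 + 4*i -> [337, 341, 345, 349, 353]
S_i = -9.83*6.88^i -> [-9.83, -67.63, -465.3, -3201.24, -22024.56]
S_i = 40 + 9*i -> [40, 49, 58, 67, 76]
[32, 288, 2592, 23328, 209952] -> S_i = 32*9^i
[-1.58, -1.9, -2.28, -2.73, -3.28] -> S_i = -1.58*1.20^i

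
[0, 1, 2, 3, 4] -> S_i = 0 + 1*i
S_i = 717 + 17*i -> [717, 734, 751, 768, 785]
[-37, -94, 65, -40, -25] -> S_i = Random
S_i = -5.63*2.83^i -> [-5.63, -15.93, -45.09, -127.61, -361.12]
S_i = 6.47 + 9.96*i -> [6.47, 16.43, 26.39, 36.35, 46.31]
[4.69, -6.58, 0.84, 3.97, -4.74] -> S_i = Random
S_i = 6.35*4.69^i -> [6.35, 29.78, 139.68, 655.08, 3072.31]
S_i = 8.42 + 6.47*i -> [8.42, 14.89, 21.36, 27.83, 34.3]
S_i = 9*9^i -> [9, 81, 729, 6561, 59049]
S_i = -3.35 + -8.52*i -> [-3.35, -11.87, -20.39, -28.91, -37.43]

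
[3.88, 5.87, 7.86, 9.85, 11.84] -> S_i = 3.88 + 1.99*i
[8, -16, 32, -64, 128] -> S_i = 8*-2^i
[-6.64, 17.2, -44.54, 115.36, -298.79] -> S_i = -6.64*(-2.59)^i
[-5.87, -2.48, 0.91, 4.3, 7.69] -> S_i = -5.87 + 3.39*i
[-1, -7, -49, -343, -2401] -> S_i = -1*7^i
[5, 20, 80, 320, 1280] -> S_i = 5*4^i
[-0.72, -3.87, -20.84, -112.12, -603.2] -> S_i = -0.72*5.38^i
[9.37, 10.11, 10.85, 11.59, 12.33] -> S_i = 9.37 + 0.74*i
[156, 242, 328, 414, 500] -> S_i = 156 + 86*i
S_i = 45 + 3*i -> [45, 48, 51, 54, 57]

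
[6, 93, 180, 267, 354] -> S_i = 6 + 87*i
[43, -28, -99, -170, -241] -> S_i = 43 + -71*i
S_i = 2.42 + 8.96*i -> [2.42, 11.38, 20.34, 29.3, 38.26]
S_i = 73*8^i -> [73, 584, 4672, 37376, 299008]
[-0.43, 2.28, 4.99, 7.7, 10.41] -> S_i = -0.43 + 2.71*i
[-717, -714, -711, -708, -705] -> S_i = -717 + 3*i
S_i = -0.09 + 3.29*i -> [-0.09, 3.2, 6.49, 9.78, 13.07]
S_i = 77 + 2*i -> [77, 79, 81, 83, 85]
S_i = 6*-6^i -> [6, -36, 216, -1296, 7776]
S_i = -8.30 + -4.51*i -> [-8.3, -12.81, -17.32, -21.83, -26.34]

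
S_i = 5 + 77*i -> [5, 82, 159, 236, 313]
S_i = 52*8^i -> [52, 416, 3328, 26624, 212992]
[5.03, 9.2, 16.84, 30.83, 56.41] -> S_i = 5.03*1.83^i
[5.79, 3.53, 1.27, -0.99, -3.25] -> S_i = 5.79 + -2.26*i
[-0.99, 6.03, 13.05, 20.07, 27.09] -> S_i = -0.99 + 7.02*i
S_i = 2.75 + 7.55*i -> [2.75, 10.3, 17.85, 25.4, 32.95]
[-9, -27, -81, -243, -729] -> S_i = -9*3^i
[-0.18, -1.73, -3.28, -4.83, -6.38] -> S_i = -0.18 + -1.55*i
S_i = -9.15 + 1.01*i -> [-9.15, -8.14, -7.13, -6.12, -5.11]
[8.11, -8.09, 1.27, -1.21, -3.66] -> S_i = Random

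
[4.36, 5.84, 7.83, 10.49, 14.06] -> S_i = 4.36*1.34^i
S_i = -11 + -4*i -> [-11, -15, -19, -23, -27]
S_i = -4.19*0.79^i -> [-4.19, -3.31, -2.61, -2.07, -1.63]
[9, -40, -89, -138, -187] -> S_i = 9 + -49*i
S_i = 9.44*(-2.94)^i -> [9.44, -27.75, 81.6, -239.89, 705.28]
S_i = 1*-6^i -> [1, -6, 36, -216, 1296]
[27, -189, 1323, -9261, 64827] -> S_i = 27*-7^i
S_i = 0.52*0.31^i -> [0.52, 0.16, 0.05, 0.02, 0.0]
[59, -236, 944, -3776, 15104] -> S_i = 59*-4^i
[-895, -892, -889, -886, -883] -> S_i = -895 + 3*i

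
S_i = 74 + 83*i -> [74, 157, 240, 323, 406]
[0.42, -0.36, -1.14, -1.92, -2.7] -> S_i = 0.42 + -0.78*i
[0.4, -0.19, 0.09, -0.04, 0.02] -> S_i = 0.40*(-0.48)^i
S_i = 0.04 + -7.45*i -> [0.04, -7.41, -14.86, -22.31, -29.76]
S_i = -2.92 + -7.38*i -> [-2.92, -10.3, -17.68, -25.06, -32.44]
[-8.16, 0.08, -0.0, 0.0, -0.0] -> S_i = -8.16*(-0.01)^i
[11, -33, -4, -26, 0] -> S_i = Random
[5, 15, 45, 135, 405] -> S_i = 5*3^i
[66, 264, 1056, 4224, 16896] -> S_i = 66*4^i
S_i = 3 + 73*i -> [3, 76, 149, 222, 295]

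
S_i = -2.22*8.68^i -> [-2.22, -19.27, -167.26, -1451.82, -12601.78]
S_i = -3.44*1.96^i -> [-3.44, -6.74, -13.22, -25.9, -50.77]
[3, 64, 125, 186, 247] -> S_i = 3 + 61*i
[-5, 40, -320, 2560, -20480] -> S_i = -5*-8^i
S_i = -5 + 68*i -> [-5, 63, 131, 199, 267]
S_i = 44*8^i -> [44, 352, 2816, 22528, 180224]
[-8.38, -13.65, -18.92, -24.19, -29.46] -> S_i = -8.38 + -5.27*i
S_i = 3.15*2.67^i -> [3.15, 8.41, 22.46, 59.96, 160.09]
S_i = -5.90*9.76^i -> [-5.9, -57.58, -562.02, -5485.31, -53536.66]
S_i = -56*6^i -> [-56, -336, -2016, -12096, -72576]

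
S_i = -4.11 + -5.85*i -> [-4.11, -9.96, -15.81, -21.66, -27.51]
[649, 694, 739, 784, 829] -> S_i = 649 + 45*i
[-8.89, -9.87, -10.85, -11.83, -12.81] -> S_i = -8.89 + -0.98*i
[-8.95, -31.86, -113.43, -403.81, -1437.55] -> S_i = -8.95*3.56^i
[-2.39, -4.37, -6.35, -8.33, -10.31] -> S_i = -2.39 + -1.98*i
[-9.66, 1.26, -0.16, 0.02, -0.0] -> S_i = -9.66*(-0.13)^i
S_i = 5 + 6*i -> [5, 11, 17, 23, 29]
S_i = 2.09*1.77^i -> [2.09, 3.7, 6.55, 11.59, 20.51]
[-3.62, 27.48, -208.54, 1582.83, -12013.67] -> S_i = -3.62*(-7.59)^i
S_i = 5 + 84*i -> [5, 89, 173, 257, 341]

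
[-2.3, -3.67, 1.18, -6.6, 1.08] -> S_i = Random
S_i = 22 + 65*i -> [22, 87, 152, 217, 282]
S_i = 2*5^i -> [2, 10, 50, 250, 1250]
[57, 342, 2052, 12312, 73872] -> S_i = 57*6^i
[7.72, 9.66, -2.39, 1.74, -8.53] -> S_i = Random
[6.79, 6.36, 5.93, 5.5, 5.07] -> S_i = 6.79 + -0.43*i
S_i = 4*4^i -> [4, 16, 64, 256, 1024]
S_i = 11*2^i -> [11, 22, 44, 88, 176]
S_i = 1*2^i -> [1, 2, 4, 8, 16]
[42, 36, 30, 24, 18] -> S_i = 42 + -6*i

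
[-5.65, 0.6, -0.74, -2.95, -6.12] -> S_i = Random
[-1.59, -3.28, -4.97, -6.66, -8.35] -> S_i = -1.59 + -1.69*i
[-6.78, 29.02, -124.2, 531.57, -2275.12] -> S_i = -6.78*(-4.28)^i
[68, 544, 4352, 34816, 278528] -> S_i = 68*8^i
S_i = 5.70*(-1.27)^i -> [5.7, -7.24, 9.19, -11.68, 14.83]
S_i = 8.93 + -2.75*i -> [8.93, 6.18, 3.43, 0.68, -2.07]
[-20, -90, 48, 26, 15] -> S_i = Random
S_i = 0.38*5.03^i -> [0.38, 1.91, 9.61, 48.36, 243.25]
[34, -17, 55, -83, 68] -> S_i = Random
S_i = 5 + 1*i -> [5, 6, 7, 8, 9]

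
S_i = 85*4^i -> [85, 340, 1360, 5440, 21760]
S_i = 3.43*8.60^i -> [3.43, 29.5, 253.68, 2181.67, 18762.38]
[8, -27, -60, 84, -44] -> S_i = Random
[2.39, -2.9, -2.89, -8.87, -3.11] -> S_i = Random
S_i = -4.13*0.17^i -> [-4.13, -0.7, -0.12, -0.02, -0.0]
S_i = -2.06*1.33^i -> [-2.06, -2.74, -3.64, -4.85, -6.45]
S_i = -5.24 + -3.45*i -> [-5.24, -8.69, -12.14, -15.59, -19.04]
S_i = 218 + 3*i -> [218, 221, 224, 227, 230]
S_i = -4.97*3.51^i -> [-4.97, -17.44, -61.23, -214.92, -754.37]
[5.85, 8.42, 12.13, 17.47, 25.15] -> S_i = 5.85*1.44^i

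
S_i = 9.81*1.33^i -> [9.81, 13.05, 17.35, 23.08, 30.7]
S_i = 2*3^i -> [2, 6, 18, 54, 162]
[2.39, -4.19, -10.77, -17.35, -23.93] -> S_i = 2.39 + -6.58*i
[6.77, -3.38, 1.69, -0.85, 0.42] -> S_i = 6.77*(-0.50)^i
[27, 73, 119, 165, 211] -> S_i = 27 + 46*i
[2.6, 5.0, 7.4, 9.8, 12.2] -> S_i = 2.60 + 2.40*i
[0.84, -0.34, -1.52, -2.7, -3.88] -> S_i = 0.84 + -1.18*i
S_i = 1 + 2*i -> [1, 3, 5, 7, 9]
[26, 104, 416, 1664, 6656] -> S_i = 26*4^i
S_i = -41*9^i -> [-41, -369, -3321, -29889, -269001]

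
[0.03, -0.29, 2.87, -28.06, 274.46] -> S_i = 0.03*(-9.78)^i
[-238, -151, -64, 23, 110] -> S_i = -238 + 87*i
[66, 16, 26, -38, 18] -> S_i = Random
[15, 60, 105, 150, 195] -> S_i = 15 + 45*i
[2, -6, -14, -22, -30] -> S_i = 2 + -8*i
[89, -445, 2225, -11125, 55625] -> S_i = 89*-5^i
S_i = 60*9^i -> [60, 540, 4860, 43740, 393660]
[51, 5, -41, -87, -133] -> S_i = 51 + -46*i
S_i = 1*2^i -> [1, 2, 4, 8, 16]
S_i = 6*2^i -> [6, 12, 24, 48, 96]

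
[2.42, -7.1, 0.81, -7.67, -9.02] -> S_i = Random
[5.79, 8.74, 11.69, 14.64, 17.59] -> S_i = 5.79 + 2.95*i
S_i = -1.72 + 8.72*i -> [-1.72, 7.0, 15.72, 24.44, 33.16]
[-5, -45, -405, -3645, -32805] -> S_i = -5*9^i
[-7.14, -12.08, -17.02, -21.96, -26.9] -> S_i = -7.14 + -4.94*i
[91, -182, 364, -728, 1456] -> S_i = 91*-2^i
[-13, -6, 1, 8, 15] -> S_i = -13 + 7*i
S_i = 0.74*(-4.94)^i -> [0.74, -3.66, 18.06, -89.21, 440.7]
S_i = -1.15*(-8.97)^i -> [-1.15, 10.32, -92.53, 829.99, -7445.05]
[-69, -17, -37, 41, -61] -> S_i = Random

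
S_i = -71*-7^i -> [-71, 497, -3479, 24353, -170471]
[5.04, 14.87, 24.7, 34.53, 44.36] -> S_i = 5.04 + 9.83*i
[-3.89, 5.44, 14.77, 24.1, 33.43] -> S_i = -3.89 + 9.33*i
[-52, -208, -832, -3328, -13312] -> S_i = -52*4^i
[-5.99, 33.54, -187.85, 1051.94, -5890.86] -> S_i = -5.99*(-5.60)^i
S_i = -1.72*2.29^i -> [-1.72, -3.94, -9.02, -20.66, -47.3]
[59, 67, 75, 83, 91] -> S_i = 59 + 8*i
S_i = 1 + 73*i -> [1, 74, 147, 220, 293]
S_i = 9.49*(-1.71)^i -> [9.49, -16.23, 27.75, -47.45, 81.14]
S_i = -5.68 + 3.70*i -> [-5.68, -1.98, 1.72, 5.42, 9.12]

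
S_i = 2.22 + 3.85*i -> [2.22, 6.07, 9.92, 13.77, 17.62]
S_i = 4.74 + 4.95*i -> [4.74, 9.69, 14.64, 19.59, 24.54]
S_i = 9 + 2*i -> [9, 11, 13, 15, 17]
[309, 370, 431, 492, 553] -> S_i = 309 + 61*i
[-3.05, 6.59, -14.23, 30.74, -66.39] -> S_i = -3.05*(-2.16)^i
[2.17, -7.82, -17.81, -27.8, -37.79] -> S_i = 2.17 + -9.99*i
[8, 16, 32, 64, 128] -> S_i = 8*2^i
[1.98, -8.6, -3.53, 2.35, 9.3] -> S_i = Random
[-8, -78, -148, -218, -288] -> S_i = -8 + -70*i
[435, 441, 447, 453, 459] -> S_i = 435 + 6*i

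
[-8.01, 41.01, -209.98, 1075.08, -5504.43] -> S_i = -8.01*(-5.12)^i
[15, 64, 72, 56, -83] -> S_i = Random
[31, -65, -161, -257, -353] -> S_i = 31 + -96*i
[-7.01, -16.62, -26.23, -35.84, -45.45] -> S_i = -7.01 + -9.61*i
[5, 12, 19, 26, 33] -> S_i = 5 + 7*i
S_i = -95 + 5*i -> [-95, -90, -85, -80, -75]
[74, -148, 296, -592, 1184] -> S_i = 74*-2^i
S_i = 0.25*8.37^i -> [0.25, 2.09, 17.51, 146.59, 1226.99]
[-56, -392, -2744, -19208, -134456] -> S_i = -56*7^i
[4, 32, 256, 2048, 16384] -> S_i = 4*8^i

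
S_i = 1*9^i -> [1, 9, 81, 729, 6561]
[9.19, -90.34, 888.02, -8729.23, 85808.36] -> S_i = 9.19*(-9.83)^i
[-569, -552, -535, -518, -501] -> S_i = -569 + 17*i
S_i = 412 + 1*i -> [412, 413, 414, 415, 416]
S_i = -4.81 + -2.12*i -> [-4.81, -6.93, -9.05, -11.17, -13.29]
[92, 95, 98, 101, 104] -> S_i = 92 + 3*i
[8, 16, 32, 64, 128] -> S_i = 8*2^i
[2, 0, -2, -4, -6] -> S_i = 2 + -2*i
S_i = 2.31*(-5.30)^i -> [2.31, -12.24, 64.89, -343.91, 1822.7]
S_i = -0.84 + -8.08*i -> [-0.84, -8.92, -17.0, -25.08, -33.16]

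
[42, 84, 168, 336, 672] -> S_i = 42*2^i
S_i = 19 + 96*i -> [19, 115, 211, 307, 403]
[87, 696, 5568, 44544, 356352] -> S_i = 87*8^i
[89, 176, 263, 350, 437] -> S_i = 89 + 87*i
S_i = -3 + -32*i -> [-3, -35, -67, -99, -131]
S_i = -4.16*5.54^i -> [-4.16, -23.05, -127.68, -707.33, -3918.61]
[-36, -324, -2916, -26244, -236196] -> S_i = -36*9^i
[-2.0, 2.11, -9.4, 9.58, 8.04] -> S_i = Random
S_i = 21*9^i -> [21, 189, 1701, 15309, 137781]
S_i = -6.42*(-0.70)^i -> [-6.42, 4.49, -3.15, 2.2, -1.54]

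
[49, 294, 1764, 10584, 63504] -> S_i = 49*6^i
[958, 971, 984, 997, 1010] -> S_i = 958 + 13*i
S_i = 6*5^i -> [6, 30, 150, 750, 3750]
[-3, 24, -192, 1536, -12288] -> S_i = -3*-8^i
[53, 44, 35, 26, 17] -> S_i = 53 + -9*i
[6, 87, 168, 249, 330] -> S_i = 6 + 81*i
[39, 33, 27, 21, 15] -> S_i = 39 + -6*i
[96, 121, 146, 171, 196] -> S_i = 96 + 25*i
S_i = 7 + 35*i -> [7, 42, 77, 112, 147]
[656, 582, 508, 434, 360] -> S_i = 656 + -74*i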